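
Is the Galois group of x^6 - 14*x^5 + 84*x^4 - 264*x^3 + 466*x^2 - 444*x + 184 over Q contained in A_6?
The polynomial is irreducible of degree 6 over Q. Its discriminant is -4014080000, which is not a perfect square. A Galois group lies in the alternating group exactly when the discriminant is a square in Q, so the Galois group (S_4) is not contained in A_6.

No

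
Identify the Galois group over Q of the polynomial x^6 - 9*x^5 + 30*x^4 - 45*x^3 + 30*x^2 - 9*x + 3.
6T2: S_3

The polynomial f is an irreducible sextic over Q, so G = Gal(f/Q) is one of the 16 transitive subgroups 6T1, ..., 6T16 of S_6. The discriminant of f is -34992, which is not a perfect square, so G is not contained in A_6. The transitive groups of degree 6 not contained in A_6 are: C_6 (6T1, order 6), S_3 (6T2, order 6), D_6 (6T3, order 12), C_3 x S_3 (6T5, order 18), A_4 x C_2 (6T6, order 24), S_4 (6T8, order 24), S_3 x S_3 (6T9, order 36), S_4 x C_2 (6T11, order 48), (S_3 x S_3) : C_2 (6T13, order 72), PGL(2,5) (6T14, order 120), S_6 (6T16, order 720). By Dedekind's theorem, for a prime p not dividing disc(f) the degrees of the irreducible factors of f mod p form the cycle type of an element of G. Factoring f modulo the 23 such primes p <= 97 (skipping 2, 3, which divide the discriminant), each new pattern first appears at: mod 5: f = (x^2 + 2)(x^2 + 2x + 4)(x^2 + 4x + 1), pattern 2+2+2; mod 7: f = (x^3 + 5x + 2)(x^3 + 5x^2 + 4x + 5), pattern 3+3; mod 31: f = (x + 2)(x + 6)(x + 8)(x + 20)(x + 22)(x + 26), pattern 1+1+1+1+1+1. No other pattern occurs in this range, so the set of observed cycle types is {2+2+2, 3+3, 1+1+1+1+1+1}. The candidates containing elements of all these cycle types are C_6 (6T1) of order 6, S_3 (6T2) of order 6, D_6 (6T3) of order 12, C_3 x S_3 (6T5) of order 18, A_4 x C_2 (6T6) of order 24, S_4 (6T8) of order 24, S_3 x S_3 (6T9) of order 36, S_4 x C_2 (6T11) of order 48, (S_3 x S_3) : C_2 (6T13) of order 72, PGL(2,5) (6T14) of order 120, S_6 (6T16) of order 720; the others are excluded. The observed types are precisely the cycle types that occur in S_3 (6T2). Each of the other remaining candidates has further cycle types, and by the Chebotarev density theorem the matching factorization patterns would occur for a proportion of primes equal to their share of the group: C_6 (6T1) additionally contains elements of type 6 (2 of its 6 elements, about 33% of primes); D_6 (6T3) additionally contains elements of type 6, 2+2+1+1 (5 of its 12 elements, about 42% of primes); C_3 x S_3 (6T5) additionally contains elements of type 6, 3+1+1+1 (10 of its 18 elements, about 56% of primes); A_4 x C_2 (6T6) additionally contains elements of type 6, 2+2+1+1, 2+1+1+1+1 (14 of its 24 elements, about 58% of primes); S_4 (6T8) additionally contains elements of type 4+1+1, 2+2+1+1 (9 of its 24 elements, about 38% of primes); S_3 x S_3 (6T9) additionally contains elements of type 6, 3+1+1+1, 2+2+1+1 (25 of its 36 elements, about 69% of primes); S_4 x C_2 (6T11) additionally contains elements of type 6, 4+2, 4+1+1, 2+2+1+1, 2+1+1+1+1 (32 of its 48 elements, about 67% of primes); (S_3 x S_3) : C_2 (6T13) additionally contains elements of type 6, 4+2, 3+2+1, 3+1+1+1, 2+2+1+1, 2+1+1+1+1 (61 of its 72 elements, about 85% of primes); PGL(2,5) (6T14) additionally contains elements of type 6, 5+1, 4+1+1, 2+2+1+1 (89 of its 120 elements, about 74% of primes); S_6 (6T16) additionally contains elements of type 6, 5+1, 4+2, 4+1+1, 3+2+1, 3+1+1+1, 2+2+1+1, 2+1+1+1+1 (664 of its 720 elements, about 92% of primes). None of the 23 primes tested shows any such pattern (for each of these groups the chance of that is below 10^-4), which rules them out. Hence G = S_3 (6T2), of order 6.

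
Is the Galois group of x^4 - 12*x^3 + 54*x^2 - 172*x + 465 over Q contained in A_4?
Yes

The polynomial is irreducible of degree 4 over Q. Its discriminant is 1358954496 = 36864^2, a perfect square. A Galois group lies in the alternating group exactly when the discriminant is a square in Q, so the Galois group (A_4) is contained in A_4.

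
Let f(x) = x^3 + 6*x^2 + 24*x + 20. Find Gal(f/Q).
The polynomial is an irreducible cubic over Q and its discriminant is -10800, which is not a perfect square. For an irreducible cubic, a non-square discriminant gives Galois group S_3.

S_3 (also written S3)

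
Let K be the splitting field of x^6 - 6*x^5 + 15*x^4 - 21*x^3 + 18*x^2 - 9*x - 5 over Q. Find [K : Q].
36

The degree of the splitting field over Q equals the order of the Galois group, so first determine the group. The polynomial f is an irreducible sextic over Q, so G = Gal(f/Q) is one of the 16 transitive subgroups 6T1, ..., 6T16 of S_6. The discriminant of f is 871199469, which is not a perfect square, so G is not contained in A_6. The transitive groups of degree 6 not contained in A_6 are: C_6 (6T1, order 6), S_3 (6T2, order 6), D_6 (6T3, order 12), C_3 x S_3 (6T5, order 18), A_4 x C_2 (6T6, order 24), S_4 (6T8, order 24), S_3 x S_3 (6T9, order 36), S_4 x C_2 (6T11, order 48), (S_3 x S_3) : C_2 (6T13, order 72), PGL(2,5) (6T14, order 120), S_6 (6T16, order 720). By Dedekind's theorem, for a prime p not dividing disc(f) the degrees of the irreducible factors of f mod p form the cycle type of an element of G. Factoring f modulo the 16 such primes p <= 67 (skipping 3, 7, 29, which divide the discriminant), each new pattern first appears at: mod 2: f = (x^6 + x^4 + x^3 + x + 1), pattern 6; mod 5: f = (x)(x + 1)(x^2 + x + 2)(x^2 + 2x + 3), pattern 2+2+1+1; mod 13: f = (x + 1)(x + 4)(x + 5)(x^3 + 10x^2 + 3x + 3), pattern 3+1+1+1; mod 19: f = (x^2 + 8x + 6)(x^2 + 11x + 1)(x^2 + 13x + 15), pattern 2+2+2; mod 67: f = (x^3 + 64x^2 + 3x + 17)(x^3 + 64x^2 + 3x + 47), pattern 3+3. No other pattern occurs in this range, so the set of observed cycle types is {6, 2+2+1+1, 3+1+1+1, 2+2+2, 3+3}. The candidates containing elements of all these cycle types are S_3 x S_3 (6T9) of order 36, (S_3 x S_3) : C_2 (6T13) of order 72, S_6 (6T16) of order 720; the others are excluded. The observed types are precisely the cycle types that occur in S_3 x S_3 (6T9) (apart from the identity). Each of the other remaining candidates has further cycle types, and by the Chebotarev density theorem the matching factorization patterns would occur for a proportion of primes equal to their share of the group: (S_3 x S_3) : C_2 (6T13) additionally contains elements of type 4+2, 3+2+1, 2+1+1+1+1 (36 of its 72 elements, about 50% of primes); S_6 (6T16) additionally contains elements of type 5+1, 4+2, 4+1+1, 3+2+1, 2+1+1+1+1 (459 of its 720 elements, about 64% of primes). None of the 16 primes tested shows any such pattern (for each of these groups the chance of that is below 10^-4), which rules them out. Hence G = S_3 x S_3 (6T9), of order 36. The Galois group S_3 x S_3 (6T9) has order 36, so the splitting field has degree 36 over Q.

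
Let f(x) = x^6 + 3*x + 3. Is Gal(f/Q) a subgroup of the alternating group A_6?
The polynomial is irreducible of degree 6 over Q. Its discriminant is -9059283, which is not a perfect square. A Galois group lies in the alternating group exactly when the discriminant is a square in Q, so the Galois group ((S_3 x S_3) : C_2) is not contained in A_6.

No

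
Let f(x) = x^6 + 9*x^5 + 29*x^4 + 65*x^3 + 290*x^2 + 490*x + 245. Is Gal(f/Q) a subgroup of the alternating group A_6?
Yes

The polynomial is irreducible of degree 6 over Q. Its discriminant is 598116723780625 = 24456425^2, a perfect square. A Galois group lies in the alternating group exactly when the discriminant is a square in Q, so the Galois group ((C_3 x C_3) : C_4) is contained in A_6.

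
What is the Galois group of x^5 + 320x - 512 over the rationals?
A_5 (order 60)

The polynomial f is an irreducible quintic over Q, so G = Gal(f/Q) is a transitive subgroup of S_5: one of C_5 (5T1, order 5), D_5 (5T2, order 10), F_20 (5T3, order 20), A_5 (5T4, order 60) or S_5 (5T5, order 120). The discriminant of f is 1073741824000000 = 32768000^2, a perfect square, so G is contained in A_5. The transitive groups of degree 5 contained in A_5 are: C_5 (5T1, order 5), D_5 (5T2, order 10), A_5 (5T4, order 60). By Dedekind's theorem, for a prime p not dividing disc(f) the degrees of the irreducible factors of f mod p form the cycle type of an element of G. Factoring f modulo the 2 such primes p <= 7 (skipping 2, 5, which divide the discriminant), each new pattern first appears at: mod 3: f = (x^5 + 2x + 1), pattern 5; mod 7: f = (x + 1)(x + 3)(x^3 + 3x^2 + 6x + 2), pattern 3+1+1. No other pattern occurs in this range, so the set of observed cycle types is {5, 3+1+1}. Among the candidates above, the only group containing elements of all these cycle types is A_5 (5T4) — each of C_5 (5T1), D_5 (5T2) lacks at least one of them. Hence G = A_5 (5T4), of order 60.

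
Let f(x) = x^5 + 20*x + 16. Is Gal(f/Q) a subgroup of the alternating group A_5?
The polynomial is irreducible of degree 5 over Q. Its discriminant is 1024000000 = 32000^2, a perfect square. A Galois group lies in the alternating group exactly when the discriminant is a square in Q, so the Galois group (A_5) is contained in A_5.

Yes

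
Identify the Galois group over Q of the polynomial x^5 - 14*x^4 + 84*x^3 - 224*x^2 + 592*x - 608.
The polynomial f is an irreducible quintic over Q, so G = Gal(f/Q) is a transitive subgroup of S_5: one of C_5 (5T1, order 5), D_5 (5T2, order 10), F_20 (5T3, order 20), A_5 (5T4, order 60) or S_5 (5T5, order 120). The discriminant of f is 1217507491840000 = 34892800^2, a perfect square, so G is contained in A_5. The transitive groups of degree 5 contained in A_5 are: C_5 (5T1, order 5), D_5 (5T2, order 10), A_5 (5T4, order 60). By Dedekind's theorem, for a prime p not dividing disc(f) the degrees of the irreducible factors of f mod p form the cycle type of an element of G. Factoring f modulo the 23 such primes p <= 103 (skipping 2, 5, 29, 47, which divide the discriminant), each new pattern first appears at: mod 3: f = (x^5 + x^4 + x^2 + x + 1), pattern 5; mod 11: f = (x + 4)(x^2 + 6x + 1)(x^2 + 9x + 2), pattern 2+2+1; mod 83: f = (x + 34)(x + 65)(x + 66)(x + 76)(x + 77), pattern 1+1+1+1+1. No other pattern occurs in this range, so the set of observed cycle types is {5, 2+2+1, 1+1+1+1+1}. The candidates containing elements of all these cycle types are D_5 (5T2) of order 10, A_5 (5T4) of order 60; the others are excluded. The observed types are precisely the cycle types that occur in D_5 (5T2). Each of the other remaining candidates has further cycle types, and by the Chebotarev density theorem the matching factorization patterns would occur for a proportion of primes equal to their share of the group: A_5 (5T4) additionally contains elements of type 3+1+1 (20 of its 60 elements, about 33% of primes). None of the 23 primes tested shows any such pattern (for each of these groups the chance of that is below 10^-4), which rules them out. Hence G = D_5 (5T2), of order 10.

D_5 (order 10)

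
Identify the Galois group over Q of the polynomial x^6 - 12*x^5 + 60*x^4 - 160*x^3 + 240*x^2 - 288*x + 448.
(S_3 x S_3) : C_2 (also written G72)

The polynomial f is an irreducible sextic over Q, so G = Gal(f/Q) is one of the 16 transitive subgroups 6T1, ..., 6T16 of S_6. The discriminant of f is -9727331052552192, which is not a perfect square, so G is not contained in A_6. The transitive groups of degree 6 not contained in A_6 are: C_6 (6T1, order 6), S_3 (6T2, order 6), D_6 (6T3, order 12), C_3 x S_3 (6T5, order 18), A_4 x C_2 (6T6, order 24), S_4 (6T8, order 24), S_3 x S_3 (6T9, order 36), S_4 x C_2 (6T11, order 48), (S_3 x S_3) : C_2 (6T13, order 72), PGL(2,5) (6T14, order 120), S_6 (6T16, order 720). By Dedekind's theorem, for a prime p not dividing disc(f) the degrees of the irreducible factors of f mod p form the cycle type of an element of G. Factoring f modulo the 27 such primes p <= 127 (skipping 2, 3, 17, 43, which divide the discriminant), each new pattern first appears at: mod 5: f = (x^6 + 3x^5 + 2x + 3), pattern 6; mod 7: f = (x)(x^2 + 4x + 5)(x^3 + 5x^2 + 4), pattern 3+2+1; mod 11: f = (x^2 + 3x + 9)(x^4 + 7x^3 + 8x^2 + 6x + 7), pattern 4+2; mod 13: f = (x + 1)(x + 4)(x^2 + 2x + 3)(x^2 + 7x + 7), pattern 2+2+1+1; mod 61: f = (x + 17)(x + 39)(x + 51)(x + 55)(x^2 + 9x + 56), pattern 2+1+1+1+1; mod 97: f = (x + 71)(x + 75)(x + 94)(x^3 + 39x^2 + 72x + 2), pattern 3+1+1+1; mod 113: f = (x^2 + 19x + 39)(x^2 + 94x + 96)(x^2 + 101x + 60), pattern 2+2+2; mod 127: f = (x^3 + 43x^2 + 15x + 85)(x^3 + 72x^2 + 124x + 74), pattern 3+3. No other pattern occurs in this range, so the set of observed cycle types is {6, 3+2+1, 4+2, 2+2+1+1, 2+1+1+1+1, 3+1+1+1, 2+2+2, 3+3}. The candidates containing elements of all these cycle types are (S_3 x S_3) : C_2 (6T13) of order 72, S_6 (6T16) of order 720; the others are excluded. The observed types are precisely the cycle types that occur in (S_3 x S_3) : C_2 (6T13) (apart from the identity). Each of the other remaining candidates has further cycle types, and by the Chebotarev density theorem the matching factorization patterns would occur for a proportion of primes equal to their share of the group: S_6 (6T16) additionally contains elements of type 5+1, 4+1+1 (234 of its 720 elements, about 32% of primes). None of the 27 primes tested shows any such pattern (for each of these groups the chance of that is below 10^-4), which rules them out. Hence G = (S_3 x S_3) : C_2 (6T13), of order 72.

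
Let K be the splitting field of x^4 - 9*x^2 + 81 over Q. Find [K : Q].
4

The degree of the splitting field over Q equals the order of the Galois group, so first determine the group. The polynomial is an irreducible quartic over Q and its discriminant is 76527504 = 8748^2, a perfect square, so the Galois group is contained in A_4. The resolvent cubic y^3 + 9*y^2 - 324*y - 2916 splits completely over Q, which gives the Klein four-group V_4. The Galois group V_4 (4T2) has order 4, so the splitting field has degree 4 over Q.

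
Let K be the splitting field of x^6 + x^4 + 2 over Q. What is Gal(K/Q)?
The polynomial f is an irreducible sextic over Q, so G = Gal(f/Q) is one of the 16 transitive subgroups 6T1, ..., 6T16 of S_6. The discriminant of f is -1722368, which is not a perfect square, so G is not contained in A_6. The transitive groups of degree 6 not contained in A_6 are: C_6 (6T1, order 6), S_3 (6T2, order 6), D_6 (6T3, order 12), C_3 x S_3 (6T5, order 18), A_4 x C_2 (6T6, order 24), S_4 (6T8, order 24), S_3 x S_3 (6T9, order 36), S_4 x C_2 (6T11, order 48), (S_3 x S_3) : C_2 (6T13, order 72), PGL(2,5) (6T14, order 120), S_6 (6T16, order 720). By Dedekind's theorem, for a prime p not dividing disc(f) the degrees of the irreducible factors of f mod p form the cycle type of an element of G. Factoring f modulo the 29 such primes p <= 127 (skipping 2, 29, which divide the discriminant), each new pattern first appears at: mod 3: f = (x^3 + x^2 + x + 2)(x^3 + 2x^2 + x + 1), pattern 3+3; mod 5: f = (x^6 + x^4 + 2), pattern 6; mod 7: f = (x + 3)(x + 4)(x^4 + 3x^2 + 6), pattern 4+1+1; mod 17: f = (x + 5)(x + 12)(x^2 + 2x + 15)(x^2 + 15x + 15), pattern 2+2+1+1; mod 23: f = (x^2 + 4)(x^2 + 10x + 14)(x^2 + 13x + 14), pattern 2+2+2; mod 67: f = (x^2 + 14)(x^4 + 54x^2 + 48), pattern 4+2; mod 127: f = (x + 40)(x + 60)(x + 67)(x + 87)(x^2 + 121), pattern 2+1+1+1+1. No other pattern occurs in this range, so the set of observed cycle types is {3+3, 6, 4+1+1, 2+2+1+1, 2+2+2, 4+2, 2+1+1+1+1}. The candidates containing elements of all these cycle types are S_4 x C_2 (6T11) of order 48, S_6 (6T16) of order 720; the others are excluded. The observed types are precisely the cycle types that occur in S_4 x C_2 (6T11) (apart from the identity). Each of the other remaining candidates has further cycle types, and by the Chebotarev density theorem the matching factorization patterns would occur for a proportion of primes equal to their share of the group: S_6 (6T16) additionally contains elements of type 5+1, 3+2+1, 3+1+1+1 (304 of its 720 elements, about 42% of primes). None of the 29 primes tested shows any such pattern (for each of these groups the chance of that is below 10^-4), which rules them out. Hence G = S_4 x C_2 (6T11), of order 48.

6T11: S_4 x C_2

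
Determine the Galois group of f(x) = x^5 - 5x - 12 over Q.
The polynomial f is an irreducible quintic over Q, so G = Gal(f/Q) is a transitive subgroup of S_5: one of C_5 (5T1, order 5), D_5 (5T2, order 10), F_20 (5T3, order 20), A_5 (5T4, order 60) or S_5 (5T5, order 120). The discriminant of f is 64000000 = 8000^2, a perfect square, so G is contained in A_5. The transitive groups of degree 5 contained in A_5 are: C_5 (5T1, order 5), D_5 (5T2, order 10), A_5 (5T4, order 60). By Dedekind's theorem, for a prime p not dividing disc(f) the degrees of the irreducible factors of f mod p form the cycle type of an element of G. Factoring f modulo the 23 such primes p <= 97 (skipping 2, 5, which divide the discriminant), each new pattern first appears at: mod 3: f = (x)(x^2 + x + 2)(x^2 + 2x + 2), pattern 2+2+1; mod 7: f = (x^5 + 2x + 2), pattern 5. No other pattern occurs in this range, so the set of observed cycle types is {2+2+1, 5}. The candidates containing elements of all these cycle types are D_5 (5T2) of order 10, A_5 (5T4) of order 60; the others are excluded. The observed types are precisely the cycle types that occur in D_5 (5T2) (apart from the identity). Each of the other remaining candidates has further cycle types, and by the Chebotarev density theorem the matching factorization patterns would occur for a proportion of primes equal to their share of the group: A_5 (5T4) additionally contains elements of type 3+1+1 (20 of its 60 elements, about 33% of primes). None of the 23 primes tested shows any such pattern (for each of these groups the chance of that is below 10^-4), which rules them out. Hence G = D_5 (5T2), of order 10.

D_5, the dihedral group of order 10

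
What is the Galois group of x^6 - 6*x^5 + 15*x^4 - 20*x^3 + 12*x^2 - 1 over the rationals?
The polynomial f is an irreducible sextic over Q, so G = Gal(f/Q) is one of the 16 transitive subgroups 6T1, ..., 6T16 of S_6. The discriminant of f is -419904, which is not a perfect square, so G is not contained in A_6. The transitive groups of degree 6 not contained in A_6 are: C_6 (6T1, order 6), S_3 (6T2, order 6), D_6 (6T3, order 12), C_3 x S_3 (6T5, order 18), A_4 x C_2 (6T6, order 24), S_4 (6T8, order 24), S_3 x S_3 (6T9, order 36), S_4 x C_2 (6T11, order 48), (S_3 x S_3) : C_2 (6T13, order 72), PGL(2,5) (6T14, order 120), S_6 (6T16, order 720). By Dedekind's theorem, for a prime p not dividing disc(f) the degrees of the irreducible factors of f mod p form the cycle type of an element of G. Factoring f modulo the 33 such primes p <= 149 (skipping 2, 3, which divide the discriminant), each new pattern first appears at: mod 5: f = (x^3 + 4x + 2)(x^3 + 4x^2 + x + 2), pattern 3+3; mod 7: f = (x^6 + x^5 + x^4 + x^3 + 5x^2 + 6), pattern 6; mod 17: f = (x + 7)(x + 8)(x^2 + 15x + 4)(x^2 + 15x + 11), pattern 2+2+1+1; mod 19: f = (x + 2)(x + 7)(x + 10)(x + 15)(x^2 + 17x + 17), pattern 2+1+1+1+1; mod 71: f = (x^2 + 69x + 17)(x^2 + 69x + 26)(x^2 + 69x + 31), pattern 2+2+2. No other pattern occurs in this range, so the set of observed cycle types is {3+3, 6, 2+2+1+1, 2+1+1+1+1, 2+2+2}. The candidates containing elements of all these cycle types are A_4 x C_2 (6T6) of order 24, S_4 x C_2 (6T11) of order 48, (S_3 x S_3) : C_2 (6T13) of order 72, S_6 (6T16) of order 720; the others are excluded. The observed types are precisely the cycle types that occur in A_4 x C_2 (6T6) (apart from the identity). Each of the other remaining candidates has further cycle types, and by the Chebotarev density theorem the matching factorization patterns would occur for a proportion of primes equal to their share of the group: S_4 x C_2 (6T11) additionally contains elements of type 4+2, 4+1+1 (12 of its 48 elements, about 25% of primes); (S_3 x S_3) : C_2 (6T13) additionally contains elements of type 4+2, 3+2+1, 3+1+1+1 (34 of its 72 elements, about 47% of primes); S_6 (6T16) additionally contains elements of type 5+1, 4+2, 4+1+1, 3+2+1, 3+1+1+1 (484 of its 720 elements, about 67% of primes). None of the 33 primes tested shows any such pattern (for each of these groups the chance of that is below 10^-4), which rules them out. Hence G = A_4 x C_2 (6T6), of order 24.

6T6: A_4 x C_2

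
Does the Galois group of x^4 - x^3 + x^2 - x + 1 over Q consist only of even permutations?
The polynomial is irreducible of degree 4 over Q. Its discriminant is 125, which is not a perfect square. A Galois group lies in the alternating group exactly when the discriminant is a square in Q, so the Galois group (C_4) is not contained in A_4.

No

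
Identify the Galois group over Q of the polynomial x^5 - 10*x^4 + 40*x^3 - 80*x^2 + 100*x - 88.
The polynomial f is an irreducible quintic over Q, so G = Gal(f/Q) is a transitive subgroup of S_5: one of C_5 (5T1, order 5), D_5 (5T2, order 10), F_20 (5T3, order 20), A_5 (5T4, order 60) or S_5 (5T5, order 120). The discriminant of f is 1024000000 = 32000^2, a perfect square, so G is contained in A_5. The transitive groups of degree 5 contained in A_5 are: C_5 (5T1, order 5), D_5 (5T2, order 10), A_5 (5T4, order 60). By Dedekind's theorem, for a prime p not dividing disc(f) the degrees of the irreducible factors of f mod p form the cycle type of an element of G. Factoring f modulo the 2 such primes p <= 7 (skipping 2, 5, which divide the discriminant), each new pattern first appears at: mod 3: f = (x^5 + 2x^4 + x^3 + x^2 + x + 2), pattern 5; mod 7: f = (x + 2)(x + 3)(x^3 + 6x^2 + 4x + 4), pattern 3+1+1. No other pattern occurs in this range, so the set of observed cycle types is {5, 3+1+1}. Among the candidates above, the only group containing elements of all these cycle types is A_5 (5T4) — each of C_5 (5T1), D_5 (5T2) lacks at least one of them. Hence G = A_5 (5T4), of order 60.

5T4: A_5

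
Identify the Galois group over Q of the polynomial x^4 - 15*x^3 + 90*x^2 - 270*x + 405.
C_4, the cyclic group of order 4

The polynomial is an irreducible quartic over Q and its discriminant is 66430125, which is not a perfect square, so the Galois group is not contained in A_4. The resolvent cubic y^3 - 90*y^2 + 2430*y - 18225 has exactly one rational root, so the Galois group is C_4 or D_4. The quartic becomes reducible over Q(sqrt(disc)), so the group is C_4.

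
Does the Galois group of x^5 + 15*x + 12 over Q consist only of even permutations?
No

The polynomial is irreducible of degree 5 over Q. Its discriminant is 259200000, which is not a perfect square. A Galois group lies in the alternating group exactly when the discriminant is a square in Q, so the Galois group (F_20) is not contained in A_5.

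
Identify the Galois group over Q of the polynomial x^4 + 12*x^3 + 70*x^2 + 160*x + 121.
4T5: S_4

The polynomial is an irreducible quartic over Q and its discriminant is 1266944, which is not a perfect square, so the Galois group is not contained in A_4. The resolvent cubic y^3 - 70*y^2 + 1436*y - 9144 is irreducible over Q. An irreducible resolvent with non-square discriminant gives S_4.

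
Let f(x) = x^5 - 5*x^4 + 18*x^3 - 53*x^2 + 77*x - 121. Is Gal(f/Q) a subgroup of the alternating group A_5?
The polynomial is irreducible of degree 5 over Q. Its discriminant is 9956247961 = 99781^2, a perfect square. A Galois group lies in the alternating group exactly when the discriminant is a square in Q, so the Galois group (D_5) is contained in A_5.

Yes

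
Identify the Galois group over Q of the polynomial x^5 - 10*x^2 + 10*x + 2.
The polynomial f is an irreducible quintic over Q, so G = Gal(f/Q) is a transitive subgroup of S_5: one of C_5 (5T1, order 5), D_5 (5T2, order 10), F_20 (5T3, order 20), A_5 (5T4, order 60) or S_5 (5T5, order 120). The discriminant of f is 18050000, which is not a perfect square, so G is not contained in A_5. The transitive groups of degree 5 not contained in A_5 are: F_20 (5T3, order 20), S_5 (5T5, order 120). By Dedekind's theorem, for a prime p not dividing disc(f) the degrees of the irreducible factors of f mod p form the cycle type of an element of G. Factoring f modulo the 18 such primes p <= 73 (skipping 2, 5, 19, which divide the discriminant), each new pattern first appears at: mod 3: f = (x + 2)(x^4 + x^3 + x^2 + 1), pattern 4+1; mod 11: f = (x^5 + x^2 + 10x + 2), pattern 5; mod 29: f = (x + 14)(x^2 + 4x + 21)(x^2 + 11x + 15), pattern 2+2+1. No other pattern occurs in this range, so the set of observed cycle types is {4+1, 5, 2+2+1}. The candidates containing elements of all these cycle types are F_20 (5T3) of order 20, S_5 (5T5) of order 120; the others are excluded. The observed types are precisely the cycle types that occur in F_20 (5T3) (apart from the identity). Each of the other remaining candidates has further cycle types, and by the Chebotarev density theorem the matching factorization patterns would occur for a proportion of primes equal to their share of the group: S_5 (5T5) additionally contains elements of type 3+2, 3+1+1, 2+1+1+1 (50 of its 120 elements, about 42% of primes). None of the 18 primes tested shows any such pattern (for each of these groups the chance of that is below 10^-4), which rules them out. Hence G = F_20 (5T3), of order 20.

F_20 (also written F20)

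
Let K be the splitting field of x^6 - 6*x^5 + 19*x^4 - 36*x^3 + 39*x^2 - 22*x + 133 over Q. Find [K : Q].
The degree of the splitting field over Q equals the order of the Galois group, so first determine the group. The polynomial f is an irreducible sextic over Q, so G = Gal(f/Q) is one of the 16 transitive subgroups 6T1, ..., 6T16 of S_6. The discriminant of f is -1849378557919232, which is not a perfect square, so G is not contained in A_6. The transitive groups of degree 6 not contained in A_6 are: C_6 (6T1, order 6), S_3 (6T2, order 6), D_6 (6T3, order 12), C_3 x S_3 (6T5, order 18), A_4 x C_2 (6T6, order 24), S_4 (6T8, order 24), S_3 x S_3 (6T9, order 36), S_4 x C_2 (6T11, order 48), (S_3 x S_3) : C_2 (6T13, order 72), PGL(2,5) (6T14, order 120), S_6 (6T16, order 720). By Dedekind's theorem, for a prime p not dividing disc(f) the degrees of the irreducible factors of f mod p form the cycle type of an element of G. Factoring f modulo the 29 such primes p <= 127 (skipping 2, 29, which divide the discriminant), each new pattern first appears at: mod 3: f = (x^3 + x^2 + 2x + 1)(x^3 + 2x^2 + 1), pattern 3+3; mod 5: f = (x^6 + 4x^5 + 4x^4 + 4x^3 + 4x^2 + 3x + 3), pattern 6; mod 7: f = (x)(x + 5)(x^4 + 3x^3 + 4x^2 + 4), pattern 4+1+1; mod 17: f = (x + 6)(x + 9)(x^2 + 2x + 6)(x^2 + 11x + 14), pattern 2+2+1+1; mod 23: f = (x^2 + x + 8)(x^2 + 18x + 14)(x^2 + 21x + 17), pattern 2+2+2; mod 67: f = (x^2 + 65x + 57)(x^4 + 63x^3 + 21x^2 + 33x + 47), pattern 4+2; mod 127: f = (x + 6)(x + 46)(x + 79)(x + 119)(x^2 + 125x + 104), pattern 2+1+1+1+1. No other pattern occurs in this range, so the set of observed cycle types is {3+3, 6, 4+1+1, 2+2+1+1, 2+2+2, 4+2, 2+1+1+1+1}. The candidates containing elements of all these cycle types are S_4 x C_2 (6T11) of order 48, S_6 (6T16) of order 720; the others are excluded. The observed types are precisely the cycle types that occur in S_4 x C_2 (6T11) (apart from the identity). Each of the other remaining candidates has further cycle types, and by the Chebotarev density theorem the matching factorization patterns would occur for a proportion of primes equal to their share of the group: S_6 (6T16) additionally contains elements of type 5+1, 3+2+1, 3+1+1+1 (304 of its 720 elements, about 42% of primes). None of the 29 primes tested shows any such pattern (for each of these groups the chance of that is below 10^-4), which rules them out. Hence G = S_4 x C_2 (6T11), of order 48. The Galois group S_4 x C_2 (6T11) has order 48, so the splitting field has degree 48 over Q.

48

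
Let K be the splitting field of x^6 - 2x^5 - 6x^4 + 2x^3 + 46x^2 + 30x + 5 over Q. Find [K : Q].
The degree of the splitting field over Q equals the order of the Galois group, so first determine the group. The polynomial f is an irreducible sextic over Q, so G = Gal(f/Q) is one of the 16 transitive subgroups 6T1, ..., 6T16 of S_6. The discriminant of f is 90962560000 = 301600^2, a perfect square, so G is contained in A_6. The transitive groups of degree 6 contained in A_6 are: A_4 (6T4, order 12), S_4 (6T7, order 24), (C_3 x C_3) : C_4 (6T10, order 36), PSL(2,5) (6T12, order 60), A_6 (6T15, order 360). By Dedekind's theorem, for a prime p not dividing disc(f) the degrees of the irreducible factors of f mod p form the cycle type of an element of G. Factoring f modulo the 19 such primes p <= 83 (skipping 2, 5, 13, 29, which divide the discriminant), each new pattern first appears at: mod 3: f = (x^2 + x + 2)(x^4 + x^2 + x + 1), pattern 4+2; mod 11: f = (x^3 + 2x^2 + 3x + 10)(x^3 + 7x^2 + 10x + 6), pattern 3+3; mod 19: f = (x + 15)(x + 18)(x^2 + x + 12)(x^2 + 2x + 10), pattern 2+2+1+1; mod 61: f = (x + 14)(x + 24)(x + 31)(x^3 + 51x^2 + 24x + 20), pattern 3+1+1+1. No other pattern occurs in this range, so the set of observed cycle types is {4+2, 3+3, 2+2+1+1, 3+1+1+1}. The candidates containing elements of all these cycle types are (C_3 x C_3) : C_4 (6T10) of order 36, A_6 (6T15) of order 360; the others are excluded. The observed types are precisely the cycle types that occur in (C_3 x C_3) : C_4 (6T10) (apart from the identity). Each of the other remaining candidates has further cycle types, and by the Chebotarev density theorem the matching factorization patterns would occur for a proportion of primes equal to their share of the group: A_6 (6T15) additionally contains elements of type 5+1 (144 of its 360 elements, about 40% of primes). None of the 19 primes tested shows any such pattern (for each of these groups the chance of that is below 10^-4), which rules them out. Hence G = (C_3 x C_3) : C_4 (6T10), of order 36. The Galois group (C_3 x C_3) : C_4 (6T10) has order 36, so the splitting field has degree 36 over Q.

36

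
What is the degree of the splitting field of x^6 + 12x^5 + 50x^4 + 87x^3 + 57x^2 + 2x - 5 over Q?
60

The degree of the splitting field over Q equals the order of the Galois group, so first determine the group. The polynomial f is an irreducible sextic over Q, so G = Gal(f/Q) is one of the 16 transitive subgroups 6T1, ..., 6T16 of S_6. The discriminant of f is 30991489 = 5567^2, a perfect square, so G is contained in A_6. The transitive groups of degree 6 contained in A_6 are: A_4 (6T4, order 12), S_4 (6T7, order 24), (C_3 x C_3) : C_4 (6T10, order 36), PSL(2,5) (6T12, order 60), A_6 (6T15, order 360). By Dedekind's theorem, for a prime p not dividing disc(f) the degrees of the irreducible factors of f mod p form the cycle type of an element of G. Factoring f modulo the 21 such primes p <= 79 (skipping 19, which divides the discriminant), each new pattern first appears at: mod 2: f = (x + 1)(x^5 + x^4 + x^3 + x + 1), pattern 5+1; mod 7: f = (x^3 + x^2 + 3x + 5)(x^3 + 4x^2 + x + 6), pattern 3+3; mod 61: f = (x + 4)(x + 26)(x^2 + 50x + 13)(x^2 + 54x + 30), pattern 2+2+1+1. No other pattern occurs in this range, so the set of observed cycle types is {5+1, 3+3, 2+2+1+1}. The candidates containing elements of all these cycle types are PSL(2,5) (6T12) of order 60, A_6 (6T15) of order 360; the others are excluded. The observed types are precisely the cycle types that occur in PSL(2,5) (6T12) (apart from the identity). Each of the other remaining candidates has further cycle types, and by the Chebotarev density theorem the matching factorization patterns would occur for a proportion of primes equal to their share of the group: A_6 (6T15) additionally contains elements of type 4+2, 3+1+1+1 (130 of its 360 elements, about 36% of primes). None of the 21 primes tested shows any such pattern (for each of these groups the chance of that is below 10^-4), which rules them out. Hence G = PSL(2,5) (6T12), of order 60. The Galois group PSL(2,5) (6T12) has order 60, so the splitting field has degree 60 over Q.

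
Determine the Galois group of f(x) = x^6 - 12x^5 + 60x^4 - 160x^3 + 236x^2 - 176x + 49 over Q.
S_4 x C_2 (order 48)

The polynomial f is an irreducible sextic over Q, so G = Gal(f/Q) is one of the 16 transitive subgroups 6T1, ..., 6T16 of S_6. The discriminant of f is -3356224, which is not a perfect square, so G is not contained in A_6. The transitive groups of degree 6 not contained in A_6 are: C_6 (6T1, order 6), S_3 (6T2, order 6), D_6 (6T3, order 12), C_3 x S_3 (6T5, order 18), A_4 x C_2 (6T6, order 24), S_4 (6T8, order 24), S_3 x S_3 (6T9, order 36), S_4 x C_2 (6T11, order 48), (S_3 x S_3) : C_2 (6T13, order 72), PGL(2,5) (6T14, order 120), S_6 (6T16, order 720). By Dedekind's theorem, for a prime p not dividing disc(f) the degrees of the irreducible factors of f mod p form the cycle type of an element of G. Factoring f modulo the 67 such primes p <= 347 (skipping 2, 229, which divide the discriminant), each new pattern first appears at: mod 3: f = (x^6 + 2x^3 + 2x^2 + x + 1), pattern 6; mod 5: f = (x^3 + x^2 + x + 3)(x^3 + 2x^2 + 2x + 3), pattern 3+3; mod 7: f = (x)(x + 3)(x^4 + 6x^3 + x + 2), pattern 4+1+1; mod 13: f = (x^2 + 9x + 9)(x^4 + 5x^3 + 6x^2 + x + 4), pattern 4+2; mod 23: f = (x^2 + x + 12)(x^2 + 14x + 9)(x^2 + 19x + 16), pattern 2+2+2; mod 29: f = (x + 8)(x + 17)(x^2 + 24x + 13)(x^2 + 26x + 9), pattern 2+2+1+1; mod 193: f = (x + 4)(x + 42)(x + 92)(x + 97)(x + 147)(x + 185), pattern 1+1+1+1+1+1; mod 347: f = (x + 1)(x + 149)(x + 194)(x + 342)(x^2 + 343x + 259), pattern 2+1+1+1+1. No other pattern occurs in this range, so the set of observed cycle types is {6, 3+3, 4+1+1, 4+2, 2+2+2, 2+2+1+1, 1+1+1+1+1+1, 2+1+1+1+1}. The candidates containing elements of all these cycle types are S_4 x C_2 (6T11) of order 48, S_6 (6T16) of order 720; the others are excluded. The observed types are precisely the cycle types that occur in S_4 x C_2 (6T11). Each of the other remaining candidates has further cycle types, and by the Chebotarev density theorem the matching factorization patterns would occur for a proportion of primes equal to their share of the group: S_6 (6T16) additionally contains elements of type 5+1, 3+2+1, 3+1+1+1 (304 of its 720 elements, about 42% of primes). None of the 67 primes tested shows any such pattern (for each of these groups the chance of that is below 10^-4), which rules them out. Hence G = S_4 x C_2 (6T11), of order 48.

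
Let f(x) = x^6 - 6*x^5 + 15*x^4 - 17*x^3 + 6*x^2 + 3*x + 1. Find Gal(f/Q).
C_3 x S_3, the group 6T5 of order 18

The polynomial f is an irreducible sextic over Q, so G = Gal(f/Q) is one of the 16 transitive subgroups 6T1, ..., 6T16 of S_6. The discriminant of f is -177147, which is not a perfect square, so G is not contained in A_6. The transitive groups of degree 6 not contained in A_6 are: C_6 (6T1, order 6), S_3 (6T2, order 6), D_6 (6T3, order 12), C_3 x S_3 (6T5, order 18), A_4 x C_2 (6T6, order 24), S_4 (6T8, order 24), S_3 x S_3 (6T9, order 36), S_4 x C_2 (6T11, order 48), (S_3 x S_3) : C_2 (6T13, order 72), PGL(2,5) (6T14, order 120), S_6 (6T16, order 720). By Dedekind's theorem, for a prime p not dividing disc(f) the degrees of the irreducible factors of f mod p form the cycle type of an element of G. Factoring f modulo the 33 such primes p <= 139 (skipping 3, which divides the discriminant), each new pattern first appears at: mod 2: f = (x^6 + x^4 + x^3 + x + 1), pattern 6; mod 7: f = (x + 2)(x + 4)(x + 5)(x^3 + 4x^2 + 3x + 3), pattern 3+1+1+1; mod 17: f = (x^2 + 3x + 3)(x^2 + 11x + 12)(x^2 + 14x + 9), pattern 2+2+2; mod 19: f = (x^3 + 16x^2 + 3x + 8)(x^3 + 16x^2 + 3x + 12), pattern 3+3; mod 73: f = (x + 41)(x + 42)(x + 43)(x + 50)(x + 51)(x + 59), pattern 1+1+1+1+1+1. No other pattern occurs in this range, so the set of observed cycle types is {6, 3+1+1+1, 2+2+2, 3+3, 1+1+1+1+1+1}. The candidates containing elements of all these cycle types are C_3 x S_3 (6T5) of order 18, S_3 x S_3 (6T9) of order 36, (S_3 x S_3) : C_2 (6T13) of order 72, S_6 (6T16) of order 720; the others are excluded. The observed types are precisely the cycle types that occur in C_3 x S_3 (6T5). Each of the other remaining candidates has further cycle types, and by the Chebotarev density theorem the matching factorization patterns would occur for a proportion of primes equal to their share of the group: S_3 x S_3 (6T9) additionally contains elements of type 2+2+1+1 (9 of its 36 elements, about 25% of primes); (S_3 x S_3) : C_2 (6T13) additionally contains elements of type 4+2, 3+2+1, 2+2+1+1, 2+1+1+1+1 (45 of its 72 elements, about 62% of primes); S_6 (6T16) additionally contains elements of type 5+1, 4+2, 4+1+1, 3+2+1, 2+2+1+1, 2+1+1+1+1 (504 of its 720 elements, about 70% of primes). None of the 33 primes tested shows any such pattern (for each of these groups the chance of that is below 10^-4), which rules them out. Hence G = C_3 x S_3 (6T5), of order 18.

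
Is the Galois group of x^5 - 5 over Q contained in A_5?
No

The polynomial is irreducible of degree 5 over Q. Its discriminant is 1953125, which is not a perfect square. A Galois group lies in the alternating group exactly when the discriminant is a square in Q, so the Galois group (F_20) is not contained in A_5.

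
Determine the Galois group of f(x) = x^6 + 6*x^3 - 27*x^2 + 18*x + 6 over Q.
The polynomial f is an irreducible sextic over Q, so G = Gal(f/Q) is one of the 16 transitive subgroups 6T1, ..., 6T16 of S_6. The discriminant of f is 304930925568, which is not a perfect square, so G is not contained in A_6. The transitive groups of degree 6 not contained in A_6 are: C_6 (6T1, order 6), S_3 (6T2, order 6), D_6 (6T3, order 12), C_3 x S_3 (6T5, order 18), A_4 x C_2 (6T6, order 24), S_4 (6T8, order 24), S_3 x S_3 (6T9, order 36), S_4 x C_2 (6T11, order 48), (S_3 x S_3) : C_2 (6T13, order 72), PGL(2,5) (6T14, order 120), S_6 (6T16, order 720). By Dedekind's theorem, for a prime p not dividing disc(f) the degrees of the irreducible factors of f mod p form the cycle type of an element of G. Factoring f modulo the 79 such primes p <= 421 (skipping 2, 3, 41, which divide the discriminant), each new pattern first appears at: mod 5: f = (x^2 + 3)(x^2 + x + 1)(x^2 + 4x + 2), pattern 2+2+2; mod 7: f = (x^6 + 6x^3 + x^2 + 4x + 6), pattern 6; mod 11: f = (x + 1)(x + 6)(x^2 + 5x + 7)(x^2 + 10x + 8), pattern 2+2+1+1; mod 13: f = (x^3 + x + 7)(x^3 + 12x + 12), pattern 3+3; mod 61: f = (x + 2)(x + 6)(x + 19)(x + 24)(x + 31)(x + 40), pattern 1+1+1+1+1+1. No other pattern occurs in this range, so the set of observed cycle types is {2+2+2, 6, 2+2+1+1, 3+3, 1+1+1+1+1+1}. The candidates containing elements of all these cycle types are D_6 (6T3) of order 12, A_4 x C_2 (6T6) of order 24, S_3 x S_3 (6T9) of order 36, S_4 x C_2 (6T11) of order 48, (S_3 x S_3) : C_2 (6T13) of order 72, PGL(2,5) (6T14) of order 120, S_6 (6T16) of order 720; the others are excluded. The observed types are precisely the cycle types that occur in D_6 (6T3). Each of the other remaining candidates has further cycle types, and by the Chebotarev density theorem the matching factorization patterns would occur for a proportion of primes equal to their share of the group: A_4 x C_2 (6T6) additionally contains elements of type 2+1+1+1+1 (3 of its 24 elements, about 12% of primes); S_3 x S_3 (6T9) additionally contains elements of type 3+1+1+1 (4 of its 36 elements, about 11% of primes); S_4 x C_2 (6T11) additionally contains elements of type 4+2, 4+1+1, 2+1+1+1+1 (15 of its 48 elements, about 31% of primes); (S_3 x S_3) : C_2 (6T13) additionally contains elements of type 4+2, 3+2+1, 3+1+1+1, 2+1+1+1+1 (40 of its 72 elements, about 56% of primes); PGL(2,5) (6T14) additionally contains elements of type 5+1, 4+1+1 (54 of its 120 elements, about 45% of primes); S_6 (6T16) additionally contains elements of type 5+1, 4+2, 4+1+1, 3+2+1, 3+1+1+1, 2+1+1+1+1 (499 of its 720 elements, about 69% of primes). None of the 79 primes tested shows any such pattern (for each of these groups the chance of that is below 10^-4), which rules them out. Hence G = D_6 (6T3), of order 12.

D_6, the dihedral group of order 12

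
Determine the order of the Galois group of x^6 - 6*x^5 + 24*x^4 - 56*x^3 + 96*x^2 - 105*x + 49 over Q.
18

The degree of the splitting field over Q equals the order of the Galois group, so first determine the group. The polynomial f is an irreducible sextic over Q, so G = Gal(f/Q) is one of the 16 transitive subgroups 6T1, ..., 6T16 of S_6. The discriminant of f is -68755887963, which is not a perfect square, so G is not contained in A_6. The transitive groups of degree 6 not contained in A_6 are: C_6 (6T1, order 6), S_3 (6T2, order 6), D_6 (6T3, order 12), C_3 x S_3 (6T5, order 18), A_4 x C_2 (6T6, order 24), S_4 (6T8, order 24), S_3 x S_3 (6T9, order 36), S_4 x C_2 (6T11, order 48), (S_3 x S_3) : C_2 (6T13, order 72), PGL(2,5) (6T14, order 120), S_6 (6T16, order 720). By Dedekind's theorem, for a prime p not dividing disc(f) the degrees of the irreducible factors of f mod p form the cycle type of an element of G. Factoring f modulo the 33 such primes p <= 151 (skipping 3, 7, 89, which divide the discriminant), each new pattern first appears at: mod 2: f = (x^6 + x + 1), pattern 6; mod 13: f = (x + 6)(x + 8)(x + 9)(x^3 + 10x^2 + 10x + 12), pattern 3+1+1+1; mod 17: f = (x^2 + 9x + 6)(x^2 + 9x + 11)(x^2 + 10x + 1), pattern 2+2+2; mod 19: f = (x^3 + 16x^2 + 4x + 13)(x^3 + 16x^2 + 11x + 14), pattern 3+3; mod 73: f = (x + 4)(x + 5)(x + 18)(x + 29)(x + 36)(x + 48), pattern 1+1+1+1+1+1. No other pattern occurs in this range, so the set of observed cycle types is {6, 3+1+1+1, 2+2+2, 3+3, 1+1+1+1+1+1}. The candidates containing elements of all these cycle types are C_3 x S_3 (6T5) of order 18, S_3 x S_3 (6T9) of order 36, (S_3 x S_3) : C_2 (6T13) of order 72, S_6 (6T16) of order 720; the others are excluded. The observed types are precisely the cycle types that occur in C_3 x S_3 (6T5). Each of the other remaining candidates has further cycle types, and by the Chebotarev density theorem the matching factorization patterns would occur for a proportion of primes equal to their share of the group: S_3 x S_3 (6T9) additionally contains elements of type 2+2+1+1 (9 of its 36 elements, about 25% of primes); (S_3 x S_3) : C_2 (6T13) additionally contains elements of type 4+2, 3+2+1, 2+2+1+1, 2+1+1+1+1 (45 of its 72 elements, about 62% of primes); S_6 (6T16) additionally contains elements of type 5+1, 4+2, 4+1+1, 3+2+1, 2+2+1+1, 2+1+1+1+1 (504 of its 720 elements, about 70% of primes). None of the 33 primes tested shows any such pattern (for each of these groups the chance of that is below 10^-4), which rules them out. Hence G = C_3 x S_3 (6T5), of order 18. The Galois group C_3 x S_3 (6T5) has order 18, so the splitting field has degree 18 over Q.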